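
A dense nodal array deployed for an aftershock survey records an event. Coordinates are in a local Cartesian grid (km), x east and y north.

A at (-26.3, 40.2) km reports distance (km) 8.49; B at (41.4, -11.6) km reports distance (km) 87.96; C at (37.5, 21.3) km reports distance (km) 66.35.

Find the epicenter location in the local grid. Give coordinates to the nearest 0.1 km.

Circle about each station: (x + 26.3)² + (y − 40.2)² = 8.49²; (x − 41.4)² + (y + 11.6)² = 87.96²; (x − 37.5)² + (y − 21.3)² = 66.35².
Subtracting the A equation from the B and C equations removes the quadratic terms:
135.4 x − 103.6 y = -8124.09
127.6 x − 37.8 y = -4778.03
Solving the 2×2 system: x ≈ -23.2, y ≈ 48.1 km.
Check against A (with the unrounded x, y): √((x + 26.3)²+(y − 40.2)²) = 8.49 ≈ 8.49 km. ✓

(-23.2, 48.1)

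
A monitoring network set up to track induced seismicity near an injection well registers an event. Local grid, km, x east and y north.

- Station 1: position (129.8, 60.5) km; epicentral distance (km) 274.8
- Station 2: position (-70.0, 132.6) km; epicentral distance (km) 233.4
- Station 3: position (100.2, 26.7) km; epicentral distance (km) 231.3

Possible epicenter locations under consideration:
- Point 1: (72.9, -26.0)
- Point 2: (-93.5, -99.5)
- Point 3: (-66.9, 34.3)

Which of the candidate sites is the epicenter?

Point 2

For each candidate, compare |candidate − station| to the reported distance:
Point 1: residuals Station 1 171.3, Station 2 19.9, Station 3 171.9 → max 171.9 km
Point 2: residuals Station 1 0.1, Station 2 0.1, Station 3 0.1 → max 0.1 km
Point 3: residuals Station 1 76.4, Station 2 135.1, Station 3 64.0 → max 135.1 km
Only Point 2 has all residuals ≈ 0.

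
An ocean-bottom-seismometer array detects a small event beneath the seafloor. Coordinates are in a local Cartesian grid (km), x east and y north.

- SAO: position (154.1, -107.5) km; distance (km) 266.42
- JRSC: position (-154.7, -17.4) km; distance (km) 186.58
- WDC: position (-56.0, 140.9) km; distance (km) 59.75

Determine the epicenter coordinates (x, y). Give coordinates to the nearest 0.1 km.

Circle about each station: (x − 154.1)² + (y + 107.5)² = 266.42²; (x + 154.7)² + (y + 17.4)² = 186.58²; (x + 56.0)² + (y − 140.9)² = 59.75².
Subtracting pairs of circle equations eliminates x²+y² and gives linear equations (the radical axes):
-617.6 x + 180.2 y = 25099.31
-420.2 x + 496.8 y = 55095.30
Solving the 2×2 system: x ≈ -11.0, y ≈ 101.6 km.

-11.0 km east, 101.6 km north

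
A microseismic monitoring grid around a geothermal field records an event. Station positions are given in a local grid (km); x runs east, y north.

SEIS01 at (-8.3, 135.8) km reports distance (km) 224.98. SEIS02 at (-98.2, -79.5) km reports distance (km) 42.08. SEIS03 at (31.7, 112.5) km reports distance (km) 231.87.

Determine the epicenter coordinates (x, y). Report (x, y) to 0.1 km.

Circle about each station: (x + 8.3)² + (y − 135.8)² = 224.98²; (x + 98.2)² + (y + 79.5)² = 42.08²; (x − 31.7)² + (y − 112.5)² = 231.87².
Subtracting the SEIS01 equation from the SEIS02 and SEIS03 equations removes the quadratic terms:
-179.8 x − 430.6 y = 46298.23
80.0 x − 46.6 y = -7997.09
Solving the 2×2 system: x ≈ -130.8, y ≈ -52.9 km.
Check against SEIS01 (with the unrounded x, y): √((x + 8.3)²+(y − 135.8)²) = 224.98 ≈ 224.98 km. ✓

-130.8 km east, -52.9 km north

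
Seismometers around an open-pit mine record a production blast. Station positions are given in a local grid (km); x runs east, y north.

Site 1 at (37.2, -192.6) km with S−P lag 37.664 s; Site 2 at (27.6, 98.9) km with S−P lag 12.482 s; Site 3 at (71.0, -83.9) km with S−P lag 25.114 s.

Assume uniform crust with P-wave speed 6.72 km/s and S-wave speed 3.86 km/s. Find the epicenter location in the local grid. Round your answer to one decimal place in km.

Distance from S−P lag: d = Δt · v_P v_S / (v_P − v_S) = Δt · (6.72·3.86)/(6.72−3.86) ≈ 9.0697·Δt.
So d_Site 1 = 341.60, d_Site 2 = 113.21, d_Site 3 = 227.78 km.
Circle about each station: (x − 37.2)² + (y + 192.6)² = 341.60²; (x − 27.6)² + (y − 98.9)² = 113.21²; (x − 71.0)² + (y + 83.9)² = 227.78².
Subtracting the Site 1 equation from the Site 2 and Site 3 equations removes the quadratic terms:
-19.2 x + 583.0 y = 75938.43
67.6 x + 217.4 y = 38408.44
Solving the 2×2 system: x ≈ 135.0, y ≈ 134.7 km.

(135.0, 134.7)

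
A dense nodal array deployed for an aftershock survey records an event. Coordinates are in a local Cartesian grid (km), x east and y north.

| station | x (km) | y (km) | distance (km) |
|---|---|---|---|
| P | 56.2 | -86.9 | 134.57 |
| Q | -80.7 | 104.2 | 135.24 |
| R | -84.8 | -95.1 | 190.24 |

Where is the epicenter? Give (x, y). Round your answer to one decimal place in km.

Circle about each station: (x − 56.2)² + (y + 86.9)² = 134.57²; (x + 80.7)² + (y − 104.2)² = 135.24²; (x + 84.8)² + (y + 95.1)² = 190.24².
Subtracting pairs of circle equations eliminates x²+y² and gives linear equations (the radical axes):
-273.8 x + 382.2 y = 6479.31
-282.0 x − 16.4 y = -12557.17
Solving the 2×2 system: x ≈ 41.8, y ≈ 46.9 km.
Check against P (with the unrounded x, y): √((x − 56.2)²+(y + 86.9)²) = 134.57 ≈ 134.57 km. ✓

(41.8, 46.9)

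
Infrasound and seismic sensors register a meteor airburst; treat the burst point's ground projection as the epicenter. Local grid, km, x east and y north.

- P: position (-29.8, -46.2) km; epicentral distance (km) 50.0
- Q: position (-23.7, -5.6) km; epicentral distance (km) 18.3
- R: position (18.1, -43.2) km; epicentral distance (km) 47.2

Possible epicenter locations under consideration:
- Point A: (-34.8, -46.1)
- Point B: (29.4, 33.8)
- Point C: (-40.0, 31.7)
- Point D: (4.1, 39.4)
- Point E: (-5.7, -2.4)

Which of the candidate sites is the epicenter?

Point E

For each candidate, compare |candidate − station| to the reported distance:
Point A: residuals P 45.0, Q 23.7, R 5.8 → max 45.0 km
Point B: residuals P 49.5, Q 47.8, R 30.6 → max 49.5 km
Point C: residuals P 28.6, Q 22.4, R 47.6 → max 47.6 km
Point D: residuals P 42.1, Q 34.6, R 36.6 → max 42.1 km
Point E: residuals P 0.0, Q 0.0, R 0.0 → max 0.0 km
Only Point E has all residuals ≈ 0.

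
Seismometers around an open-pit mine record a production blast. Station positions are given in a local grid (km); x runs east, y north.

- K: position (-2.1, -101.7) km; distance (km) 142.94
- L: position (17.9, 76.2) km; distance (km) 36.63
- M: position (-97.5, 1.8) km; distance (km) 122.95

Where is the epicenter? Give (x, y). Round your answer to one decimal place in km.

Circle about each station: (x + 2.1)² + (y + 101.7)² = 142.94²; (x − 17.9)² + (y − 76.2)² = 36.63²; (x + 97.5)² + (y − 1.8)² = 122.95².
Subtracting pairs of circle equations eliminates x²+y² and gives linear equations (the radical axes):
40.0 x + 355.8 y = 14869.64
-190.8 x + 207.0 y = 4477.33
Solving the 2×2 system: x ≈ 19.5, y ≈ 39.6 km.

19.5 km east, 39.6 km north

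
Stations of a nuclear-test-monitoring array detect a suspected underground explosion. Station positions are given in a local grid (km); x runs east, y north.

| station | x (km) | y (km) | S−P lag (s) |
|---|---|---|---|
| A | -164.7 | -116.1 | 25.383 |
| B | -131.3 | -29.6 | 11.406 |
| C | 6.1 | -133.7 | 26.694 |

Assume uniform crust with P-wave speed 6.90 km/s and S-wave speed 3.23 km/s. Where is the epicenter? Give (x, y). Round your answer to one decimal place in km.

x ≈ -73.0 km, y ≈ 7.8 km

Distance from S−P lag: d = Δt · v_P v_S / (v_P − v_S) = Δt · (6.90·3.23)/(6.90−3.23) ≈ 6.0728·Δt.
So d_A = 154.14, d_B = 69.27, d_C = 162.11 km.
Circle about each station: (x + 164.7)² + (y + 116.1)² = 154.14²; (x + 131.3)² + (y + 29.6)² = 69.27²; (x − 6.1)² + (y + 133.7)² = 162.11².
Subtracting pairs of circle equations eliminates x²+y² and gives linear equations (the radical axes):
66.8 x + 173.0 y = -3528.64
341.6 x − 35.2 y = -25212.91
Solving the 2×2 system: x ≈ -73.0, y ≈ 7.8 km.
Check against A (with the unrounded x, y): √((x + 164.7)²+(y + 116.1)²) = 154.13 ≈ 154.14 km. ✓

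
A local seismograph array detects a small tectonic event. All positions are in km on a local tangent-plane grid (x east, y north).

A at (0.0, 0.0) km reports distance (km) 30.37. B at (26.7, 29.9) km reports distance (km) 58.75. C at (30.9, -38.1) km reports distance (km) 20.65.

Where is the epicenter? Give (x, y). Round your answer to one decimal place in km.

Circle about each station: x² + y² = 30.37²; (x − 26.7)² + (y − 29.9)² = 58.75²; (x − 30.9)² + (y + 38.1)² = 20.65².
Subtracting the A equation from the B and C equations removes the quadratic terms:
53.4 x + 59.8 y = -922.33
61.8 x − 76.2 y = 2902.33
Solving the 2×2 system: x ≈ 13.3, y ≈ -27.3 km.

x ≈ 13.3 km, y ≈ -27.3 km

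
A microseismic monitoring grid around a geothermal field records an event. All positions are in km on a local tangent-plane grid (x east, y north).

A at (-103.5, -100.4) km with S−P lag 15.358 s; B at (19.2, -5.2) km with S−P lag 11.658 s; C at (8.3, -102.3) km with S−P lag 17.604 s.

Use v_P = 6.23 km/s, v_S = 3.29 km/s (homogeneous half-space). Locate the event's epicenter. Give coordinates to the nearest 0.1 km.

x ≈ -62.0 km, y ≈ -1.7 km

Distance from S−P lag: d = Δt · v_P v_S / (v_P − v_S) = Δt · (6.23·3.29)/(6.23−3.29) ≈ 6.9717·Δt.
So d_A = 107.07, d_B = 81.28, d_C = 122.73 km.
Circle about each station: (x + 103.5)² + (y + 100.4)² = 107.07²; (x − 19.2)² + (y + 5.2)² = 81.28²; (x − 8.3)² + (y + 102.3)² = 122.73².
Subtracting pairs of circle equations eliminates x²+y² and gives linear equations (the radical axes):
245.4 x + 190.4 y = -15539.18
223.6 x − 3.8 y = -13856.90
Solving the 2×2 system: x ≈ -62.0, y ≈ -1.7 km.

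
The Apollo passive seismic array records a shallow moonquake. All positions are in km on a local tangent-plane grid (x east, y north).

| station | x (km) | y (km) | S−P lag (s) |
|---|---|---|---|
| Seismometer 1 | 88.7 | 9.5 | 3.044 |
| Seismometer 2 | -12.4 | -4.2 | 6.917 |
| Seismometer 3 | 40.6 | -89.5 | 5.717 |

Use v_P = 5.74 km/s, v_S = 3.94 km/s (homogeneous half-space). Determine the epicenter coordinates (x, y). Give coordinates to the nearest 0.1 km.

72.0 km east, -24.9 km north

Distance from S−P lag: d = Δt · v_P v_S / (v_P − v_S) = Δt · (5.74·3.94)/(5.74−3.94) ≈ 12.5642·Δt.
So d_Seismometer 1 = 38.25, d_Seismometer 2 = 86.91, d_Seismometer 3 = 71.83 km.
Circle about each station: (x − 88.7)² + (y − 9.5)² = 38.25²; (x + 12.4)² + (y + 4.2)² = 86.91²; (x − 40.6)² + (y + 89.5)² = 71.83².
Subtracting the Seismometer 1 equation from the Seismometer 2 and Seismometer 3 equations removes the quadratic terms:
-202.2 x − 27.4 y = -13876.83
-96.2 x − 198.0 y = -1995.82
Solving the 2×2 system: x ≈ 72.0, y ≈ -24.9 km.
Check against Seismometer 1 (with the unrounded x, y): √((x − 88.7)²+(y − 9.5)²) = 38.24 ≈ 38.25 km. ✓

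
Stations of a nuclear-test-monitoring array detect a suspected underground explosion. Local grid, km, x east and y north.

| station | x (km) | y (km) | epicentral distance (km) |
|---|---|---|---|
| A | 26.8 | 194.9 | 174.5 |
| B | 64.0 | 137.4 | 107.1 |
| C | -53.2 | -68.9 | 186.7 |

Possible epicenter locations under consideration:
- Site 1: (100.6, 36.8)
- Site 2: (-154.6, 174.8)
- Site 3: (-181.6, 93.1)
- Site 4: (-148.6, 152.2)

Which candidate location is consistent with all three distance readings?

Site 1

For each candidate, compare |candidate − station| to the reported distance:
Site 1: residuals A 0.0, B 0.0, C 0.1 → max 0.1 km
Site 2: residuals A 8.0, B 114.7, C 77.3 → max 114.7 km
Site 3: residuals A 57.4, B 142.5, C 20.0 → max 142.5 km
Site 4: residuals A 6.0, B 106.0, C 54.1 → max 106.0 km
Only Site 1 has all residuals ≈ 0.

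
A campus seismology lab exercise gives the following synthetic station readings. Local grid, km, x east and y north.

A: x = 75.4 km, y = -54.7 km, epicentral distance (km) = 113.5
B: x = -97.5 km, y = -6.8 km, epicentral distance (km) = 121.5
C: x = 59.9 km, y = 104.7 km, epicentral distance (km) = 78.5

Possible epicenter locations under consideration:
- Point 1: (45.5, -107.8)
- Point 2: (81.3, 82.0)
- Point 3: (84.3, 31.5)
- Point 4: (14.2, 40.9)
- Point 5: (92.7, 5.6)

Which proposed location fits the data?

Point 4

For each candidate, compare |candidate − station| to the reported distance:
Point 1: residuals A 52.6, B 53.6, C 134.5 → max 134.5 km
Point 2: residuals A 23.3, B 78.1, C 47.3 → max 78.1 km
Point 3: residuals A 26.8, B 64.3, C 1.3 → max 64.3 km
Point 4: residuals A 0.0, B 0.0, C 0.0 → max 0.0 km
Point 5: residuals A 50.8, B 69.1, C 25.9 → max 69.1 km
Only Point 4 has all residuals ≈ 0.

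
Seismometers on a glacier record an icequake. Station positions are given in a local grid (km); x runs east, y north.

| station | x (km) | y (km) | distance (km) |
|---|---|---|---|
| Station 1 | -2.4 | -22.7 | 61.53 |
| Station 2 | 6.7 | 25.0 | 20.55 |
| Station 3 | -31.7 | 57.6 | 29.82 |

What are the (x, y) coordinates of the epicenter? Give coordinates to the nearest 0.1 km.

-8.8 km east, 38.5 km north

Circle about each station: (x + 2.4)² + (y + 22.7)² = 61.53²; (x − 6.7)² + (y − 25.0)² = 20.55²; (x + 31.7)² + (y − 57.6)² = 29.82².
Subtracting the Station 1 equation from the Station 2 and Station 3 equations removes the quadratic terms:
18.2 x + 95.4 y = 3512.48
-58.6 x + 160.6 y = 6698.31
Solving the 2×2 system: x ≈ -8.8, y ≈ 38.5 km.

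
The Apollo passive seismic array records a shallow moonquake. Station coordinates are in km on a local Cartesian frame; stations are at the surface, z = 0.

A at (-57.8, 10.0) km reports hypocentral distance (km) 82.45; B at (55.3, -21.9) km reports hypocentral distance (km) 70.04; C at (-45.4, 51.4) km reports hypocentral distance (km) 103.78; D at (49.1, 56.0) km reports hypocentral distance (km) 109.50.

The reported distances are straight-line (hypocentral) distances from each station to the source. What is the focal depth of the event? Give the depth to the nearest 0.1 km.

z ≈ 41.1 km

Each station gives a sphere (x−x_i)² + (y−y_i)² + z² = d_i² (stations at z=0).
Subtracting the A sphere from B and C: z² cancels, leaving linear equations in x and y:
226.2 x − 63.8 y = 1989.26
24.8 x + 82.8 y = -2710.01
Solving: x ≈ -0.403, y ≈ -32.609 km (keep extra digits for the depth step; rounded: -0.4, -32.6).
Then from the A sphere: z² = 82.45² − (x + 57.8)² − (y − 10.0)² with x = -0.403, y = -32.609, so z ≈ 41.086 ≈ 41.1 km.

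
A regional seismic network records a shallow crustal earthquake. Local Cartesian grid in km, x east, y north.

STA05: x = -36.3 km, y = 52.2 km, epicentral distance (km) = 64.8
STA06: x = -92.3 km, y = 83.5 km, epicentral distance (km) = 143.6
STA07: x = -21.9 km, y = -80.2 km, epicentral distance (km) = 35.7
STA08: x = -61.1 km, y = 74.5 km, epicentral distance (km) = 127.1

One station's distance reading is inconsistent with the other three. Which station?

STA05

Solve using three stations at a time. Using STA06, STA07, STA08 (subtract circle equations pairwise → linear system) gives (x, y) ≈ (-42.7, -51.2).
Distances from that point to each station vs reported:
  STA05: calculated 103.6 vs reported 64.8 → residual 38.8 km
  STA06: calculated 143.6 vs reported 143.6 → residual 0.0 km
  STA07: calculated 35.6 vs reported 35.7 → residual 0.1 km
  STA08: calculated 127.1 vs reported 127.1 → residual 0.0 km
STA06, STA07, STA08 are mutually consistent (residuals ≈ 0); STA05 is off by 38.8 km.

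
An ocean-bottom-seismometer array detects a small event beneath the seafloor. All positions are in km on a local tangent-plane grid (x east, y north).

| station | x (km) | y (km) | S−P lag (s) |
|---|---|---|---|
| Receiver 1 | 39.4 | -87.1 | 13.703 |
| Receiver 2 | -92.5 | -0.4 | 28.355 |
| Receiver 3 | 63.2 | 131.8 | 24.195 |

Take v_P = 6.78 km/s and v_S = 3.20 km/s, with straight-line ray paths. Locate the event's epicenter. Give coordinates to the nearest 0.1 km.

78.8 km east, -14.0 km north

Distance from S−P lag: d = Δt · v_P v_S / (v_P − v_S) = Δt · (6.78·3.20)/(6.78−3.20) ≈ 6.0603·Δt.
So d_Receiver 1 = 83.04, d_Receiver 2 = 171.84, d_Receiver 3 = 146.63 km.
Circle about each station: (x − 39.4)² + (y + 87.1)² = 83.04²; (x + 92.5)² + (y + 0.4)² = 171.84²; (x − 63.2)² + (y − 131.8)² = 146.63².
Subtracting the Receiver 1 equation from the Receiver 2 and Receiver 3 equations removes the quadratic terms:
-263.8 x + 173.4 y = -23215.70
47.6 x + 437.8 y = -2378.01
Solving the 2×2 system: x ≈ 78.8, y ≈ -14.0 km.
Check against Receiver 1 (with the unrounded x, y): √((x − 39.4)²+(y + 87.1)²) = 83.04 ≈ 83.04 km. ✓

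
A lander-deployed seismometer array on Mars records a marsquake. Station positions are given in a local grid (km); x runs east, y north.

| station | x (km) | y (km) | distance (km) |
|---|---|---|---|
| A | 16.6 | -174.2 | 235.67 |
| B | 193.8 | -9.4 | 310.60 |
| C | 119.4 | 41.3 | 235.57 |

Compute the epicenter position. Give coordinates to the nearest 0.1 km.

Circle about each station: (x − 16.6)² + (y + 174.2)² = 235.67²; (x − 193.8)² + (y + 9.4)² = 310.60²; (x − 119.4)² + (y − 41.3)² = 235.57².
Subtracting the A equation from the B and C equations removes the quadratic terms:
354.4 x + 329.6 y = -33906.41
205.6 x + 431.0 y = -14612.03
Solving the 2×2 system: x ≈ -115.3, y ≈ 21.1 km.

x ≈ -115.3 km, y ≈ 21.1 km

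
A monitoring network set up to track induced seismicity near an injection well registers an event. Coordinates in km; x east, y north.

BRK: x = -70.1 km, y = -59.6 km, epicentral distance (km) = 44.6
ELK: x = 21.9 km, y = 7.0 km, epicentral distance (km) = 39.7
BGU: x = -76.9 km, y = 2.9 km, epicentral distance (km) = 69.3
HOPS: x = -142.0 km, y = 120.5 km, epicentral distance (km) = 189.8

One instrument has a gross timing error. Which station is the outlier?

BRK

Solve using three stations at a time. Using ELK, BGU, HOPS (subtract circle equations pairwise → linear system) gives (x, y) ≈ (-10.3, -16.2).
Distances from that point to each station vs reported:
  BRK: calculated 73.9 vs reported 44.6 → residual 29.3 km
  ELK: calculated 39.7 vs reported 39.7 → residual 0.0 km
  BGU: calculated 69.3 vs reported 69.3 → residual 0.0 km
  HOPS: calculated 189.8 vs reported 189.8 → residual 0.0 km
ELK, BGU, HOPS are mutually consistent (residuals ≈ 0); BRK is off by 29.3 km.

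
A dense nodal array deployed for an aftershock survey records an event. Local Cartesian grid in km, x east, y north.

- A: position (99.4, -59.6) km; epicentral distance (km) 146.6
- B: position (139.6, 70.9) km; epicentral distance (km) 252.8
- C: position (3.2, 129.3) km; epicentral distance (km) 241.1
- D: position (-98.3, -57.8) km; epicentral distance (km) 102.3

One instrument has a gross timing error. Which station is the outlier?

D

Solve using three stations at a time. Using A, B, C (subtract circle equations pairwise → linear system) gives (x, y) ≈ (-38.9, -108.1).
Distances from that point to each station vs reported:
  A: calculated 146.6 vs reported 146.6 → residual 0.0 km
  B: calculated 252.8 vs reported 252.8 → residual 0.0 km
  C: calculated 241.1 vs reported 241.1 → residual 0.0 km
  D: calculated 77.8 vs reported 102.3 → residual 24.5 km
A, B, C are mutually consistent (residuals ≈ 0); D is off by 24.5 km.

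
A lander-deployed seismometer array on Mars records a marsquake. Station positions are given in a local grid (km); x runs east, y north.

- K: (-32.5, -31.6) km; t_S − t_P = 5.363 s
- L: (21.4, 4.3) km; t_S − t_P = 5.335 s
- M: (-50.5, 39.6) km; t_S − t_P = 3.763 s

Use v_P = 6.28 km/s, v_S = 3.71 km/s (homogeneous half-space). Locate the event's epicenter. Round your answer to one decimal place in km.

Distance from S−P lag: d = Δt · v_P v_S / (v_P − v_S) = Δt · (6.28·3.71)/(6.28−3.71) ≈ 9.0657·Δt.
So d_K = 48.62, d_L = 48.37, d_M = 34.11 km.
Circle about each station: (x + 32.5)² + (y + 31.6)² = 48.62²; (x − 21.4)² + (y − 4.3)² = 48.37²; (x + 50.5)² + (y − 39.6)² = 34.11².
Subtracting pairs of circle equations eliminates x²+y² and gives linear equations (the radical axes):
107.8 x + 71.8 y = -1554.11
-36.0 x + 142.4 y = 3264.01
Solving the 2×2 system: x ≈ -25.4, y ≈ 16.5 km.

-25.4 km east, 16.5 km north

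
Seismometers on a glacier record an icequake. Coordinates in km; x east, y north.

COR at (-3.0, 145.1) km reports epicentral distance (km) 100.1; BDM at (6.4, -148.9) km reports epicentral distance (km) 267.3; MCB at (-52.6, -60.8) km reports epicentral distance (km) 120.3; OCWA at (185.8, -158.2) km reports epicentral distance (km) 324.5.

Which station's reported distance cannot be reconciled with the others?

Solve using three stations at a time. Using COR, MCB, OCWA (subtract circle equations pairwise → linear system) gives (x, y) ≈ (-54.9, 59.5).
Distances from that point to each station vs reported:
  COR: calculated 100.1 vs reported 100.1 → residual 0.0 km
  BDM: calculated 217.2 vs reported 267.3 → residual 50.1 km
  MCB: calculated 120.3 vs reported 120.3 → residual 0.0 km
  OCWA: calculated 324.5 vs reported 324.5 → residual 0.0 km
COR, MCB, OCWA are mutually consistent (residuals ≈ 0); BDM is off by 50.1 km.

BDM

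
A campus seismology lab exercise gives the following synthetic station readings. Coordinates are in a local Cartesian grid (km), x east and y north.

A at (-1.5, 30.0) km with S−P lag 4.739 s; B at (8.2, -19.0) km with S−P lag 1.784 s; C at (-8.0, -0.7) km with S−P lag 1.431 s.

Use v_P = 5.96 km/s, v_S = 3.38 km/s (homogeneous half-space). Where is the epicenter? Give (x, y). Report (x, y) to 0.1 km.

1.3 km east, -6.9 km north

Distance from S−P lag: d = Δt · v_P v_S / (v_P − v_S) = Δt · (5.96·3.38)/(5.96−3.38) ≈ 7.8081·Δt.
So d_A = 37.00, d_B = 13.93, d_C = 11.17 km.
Circle about each station: (x + 1.5)² + (y − 30.0)² = 37.00²; (x − 8.2)² + (y + 19.0)² = 13.93²; (x + 8.0)² + (y + 0.7)² = 11.17².
Subtracting the A equation from the B and C equations removes the quadratic terms:
19.4 x − 98.0 y = 700.95
-13.0 x − 61.4 y = 406.47
Solving the 2×2 system: x ≈ 1.3, y ≈ -6.9 km.
Check against A (with the unrounded x, y): √((x + 1.5)²+(y − 30.0)²) = 37.00 ≈ 37.00 km. ✓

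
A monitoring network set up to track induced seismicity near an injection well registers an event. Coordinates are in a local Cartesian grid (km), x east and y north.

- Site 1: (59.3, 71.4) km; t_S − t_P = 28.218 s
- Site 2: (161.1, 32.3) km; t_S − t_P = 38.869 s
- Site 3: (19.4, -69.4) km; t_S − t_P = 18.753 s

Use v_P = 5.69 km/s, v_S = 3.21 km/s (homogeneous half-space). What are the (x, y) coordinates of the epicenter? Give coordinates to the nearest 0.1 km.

Distance from S−P lag: d = Δt · v_P v_S / (v_P − v_S) = Δt · (5.69·3.21)/(5.69−3.21) ≈ 7.3649·Δt.
So d_Site 1 = 207.82, d_Site 2 = 286.27, d_Site 3 = 138.11 km.
Circle about each station: (x − 59.3)² + (y − 71.4)² = 207.82²; (x − 161.1)² + (y − 32.3)² = 286.27²; (x − 19.4)² + (y + 69.4)² = 138.11².
Subtracting pairs of circle equations eliminates x²+y² and gives linear equations (the radical axes):
203.6 x − 78.2 y = -20379.31
-79.8 x − 281.6 y = 20693.05
Solving the 2×2 system: x ≈ -115.7, y ≈ -40.7 km.
Check against Site 1 (with the unrounded x, y): √((x − 59.3)²+(y − 71.4)²) = 207.84 ≈ 207.82 km. ✓

(-115.7, -40.7)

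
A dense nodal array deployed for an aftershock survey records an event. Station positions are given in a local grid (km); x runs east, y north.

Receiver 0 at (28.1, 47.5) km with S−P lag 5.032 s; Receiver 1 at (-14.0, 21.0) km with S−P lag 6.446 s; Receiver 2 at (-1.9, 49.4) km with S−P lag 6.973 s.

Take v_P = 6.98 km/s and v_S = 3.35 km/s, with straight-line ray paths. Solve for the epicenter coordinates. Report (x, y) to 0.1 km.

Distance from S−P lag: d = Δt · v_P v_S / (v_P − v_S) = Δt · (6.98·3.35)/(6.98−3.35) ≈ 6.4416·Δt.
So d_Receiver 0 = 32.41, d_Receiver 1 = 41.52, d_Receiver 2 = 44.92 km.
Circle about each station: (x − 28.1)² + (y − 47.5)² = 32.41²; (x + 14.0)² + (y − 21.0)² = 41.52²; (x + 1.9)² + (y − 49.4)² = 44.92².
Subtracting pairs of circle equations eliminates x²+y² and gives linear equations (the radical axes):
-84.2 x − 53.0 y = -3082.36
-60.0 x + 3.8 y = -1569.29
Solving the 2×2 system: x ≈ 27.1, y ≈ 15.1 km.

27.1 km east, 15.1 km north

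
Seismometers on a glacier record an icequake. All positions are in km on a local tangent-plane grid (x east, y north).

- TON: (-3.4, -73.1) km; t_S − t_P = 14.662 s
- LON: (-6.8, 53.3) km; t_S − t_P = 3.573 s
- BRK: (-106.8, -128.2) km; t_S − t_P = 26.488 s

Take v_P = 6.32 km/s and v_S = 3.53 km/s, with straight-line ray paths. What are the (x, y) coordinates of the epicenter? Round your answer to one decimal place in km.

Distance from S−P lag: d = Δt · v_P v_S / (v_P − v_S) = Δt · (6.32·3.53)/(6.32−3.53) ≈ 7.9963·Δt.
So d_TON = 117.24, d_LON = 28.57, d_BRK = 211.81 km.
Circle about each station: (x + 3.4)² + (y + 73.1)² = 117.24²; (x + 6.8)² + (y − 53.3)² = 28.57²; (x + 106.8)² + (y + 128.2)² = 211.81².
Subtracting the TON equation from the LON and BRK equations removes the quadratic terms:
-6.8 x + 252.8 y = 10460.93
-206.8 x − 110.2 y = -8631.95
Solving the 2×2 system: x ≈ 19.4, y ≈ 41.9 km.
Check against TON (with the unrounded x, y): √((x + 3.4)²+(y + 73.1)²) = 117.24 ≈ 117.24 km. ✓

(19.4, 41.9)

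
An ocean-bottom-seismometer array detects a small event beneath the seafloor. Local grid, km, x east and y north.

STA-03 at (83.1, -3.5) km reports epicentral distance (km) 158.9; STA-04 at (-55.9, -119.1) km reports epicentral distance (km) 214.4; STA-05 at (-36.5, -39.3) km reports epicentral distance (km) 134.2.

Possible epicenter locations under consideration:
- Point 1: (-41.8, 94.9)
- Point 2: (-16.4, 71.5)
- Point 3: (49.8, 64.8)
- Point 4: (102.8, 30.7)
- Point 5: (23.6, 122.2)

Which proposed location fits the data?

Point 1

For each candidate, compare |candidate − station| to the reported distance:
Point 1: residuals STA-03 0.1, STA-04 0.1, STA-05 0.1 → max 0.1 km
Point 2: residuals STA-03 34.3, STA-04 19.8, STA-05 21.6 → max 34.3 km
Point 3: residuals STA-03 82.9, STA-04 2.3, STA-05 1.0 → max 82.9 km
Point 4: residuals STA-03 119.4, STA-04 3.8, STA-05 21.7 → max 119.4 km
Point 5: residuals STA-03 19.8, STA-04 39.7, STA-05 38.1 → max 39.7 km
Only Point 1 has all residuals ≈ 0.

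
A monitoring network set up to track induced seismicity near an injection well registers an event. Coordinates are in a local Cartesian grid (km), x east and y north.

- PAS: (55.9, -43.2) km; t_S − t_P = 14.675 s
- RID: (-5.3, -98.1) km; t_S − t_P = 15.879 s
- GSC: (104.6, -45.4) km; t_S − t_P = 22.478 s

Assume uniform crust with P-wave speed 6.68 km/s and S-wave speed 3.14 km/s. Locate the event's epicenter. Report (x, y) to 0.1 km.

(-22.5, -5.6)

Distance from S−P lag: d = Δt · v_P v_S / (v_P − v_S) = Δt · (6.68·3.14)/(6.68−3.14) ≈ 5.9252·Δt.
So d_PAS = 86.95, d_RID = 94.09, d_GSC = 133.19 km.
Circle about each station: (x − 55.9)² + (y + 43.2)² = 86.95²; (x + 5.3)² + (y + 98.1)² = 94.09²; (x − 104.6)² + (y + 45.4)² = 133.19².
Subtracting the PAS equation from the RID and GSC equations removes the quadratic terms:
-122.4 x − 109.8 y = 3368.02
97.4 x − 4.4 y = -2168.00
Solving the 2×2 system: x ≈ -22.5, y ≈ -5.6 km.
Check against PAS (with the unrounded x, y): √((x − 55.9)²+(y + 43.2)²) = 86.97 ≈ 86.95 km. ✓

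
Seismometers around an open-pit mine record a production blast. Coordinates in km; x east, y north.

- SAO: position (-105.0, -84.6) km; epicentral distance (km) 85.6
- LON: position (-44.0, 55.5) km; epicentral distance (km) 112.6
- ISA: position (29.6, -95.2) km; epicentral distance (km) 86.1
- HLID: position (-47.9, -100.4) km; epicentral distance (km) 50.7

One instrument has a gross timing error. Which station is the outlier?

ISA

Solve using three stations at a time. Using SAO, LON, HLID (subtract circle equations pairwise → linear system) gives (x, y) ≈ (-24.5, -55.4).
Distances from that point to each station vs reported:
  SAO: calculated 85.6 vs reported 85.6 → residual 0.0 km
  LON: calculated 112.6 vs reported 112.6 → residual 0.0 km
  ISA: calculated 67.2 vs reported 86.1 → residual 18.9 km
  HLID: calculated 50.7 vs reported 50.7 → residual 0.0 km
SAO, LON, HLID are mutually consistent (residuals ≈ 0); ISA is off by 18.9 km.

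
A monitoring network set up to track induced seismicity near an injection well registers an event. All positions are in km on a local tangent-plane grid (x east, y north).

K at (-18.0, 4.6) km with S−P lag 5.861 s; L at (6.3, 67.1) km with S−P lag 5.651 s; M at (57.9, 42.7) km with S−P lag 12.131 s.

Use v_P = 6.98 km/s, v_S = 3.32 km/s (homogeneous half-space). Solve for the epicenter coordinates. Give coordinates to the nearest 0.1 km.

Distance from S−P lag: d = Δt · v_P v_S / (v_P − v_S) = Δt · (6.98·3.32)/(6.98−3.32) ≈ 6.3316·Δt.
So d_K = 37.11, d_L = 35.78, d_M = 76.81 km.
Circle about each station: (x + 18.0)² + (y − 4.6)² = 37.11²; (x − 6.3)² + (y − 67.1)² = 35.78²; (x − 57.9)² + (y − 42.7)² = 76.81².
Subtracting the K equation from the L and M equations removes the quadratic terms:
48.6 x + 125.0 y = 4293.88
151.8 x + 76.2 y = 307.92
Solving the 2×2 system: x ≈ -18.9, y ≈ 41.7 km.

x ≈ -18.9 km, y ≈ 41.7 km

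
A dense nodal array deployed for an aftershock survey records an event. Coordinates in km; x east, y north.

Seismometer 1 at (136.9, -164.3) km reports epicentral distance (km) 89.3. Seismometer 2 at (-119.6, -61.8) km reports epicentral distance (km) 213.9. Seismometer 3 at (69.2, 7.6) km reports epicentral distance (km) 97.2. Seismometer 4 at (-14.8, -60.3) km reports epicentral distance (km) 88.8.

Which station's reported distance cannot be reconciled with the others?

Seismometer 4

Solve using three stations at a time. Using Seismometer 1, Seismometer 2, Seismometer 3 (subtract circle equations pairwise → linear system) gives (x, y) ≈ (92.8, -86.7).
Distances from that point to each station vs reported:
  Seismometer 1: calculated 89.3 vs reported 89.3 → residual 0.0 km
  Seismometer 2: calculated 213.9 vs reported 213.9 → residual 0.0 km
  Seismometer 3: calculated 97.2 vs reported 97.2 → residual 0.0 km
  Seismometer 4: calculated 110.8 vs reported 88.8 → residual 22.0 km
Seismometer 1, Seismometer 2, Seismometer 3 are mutually consistent (residuals ≈ 0); Seismometer 4 is off by 22.0 km.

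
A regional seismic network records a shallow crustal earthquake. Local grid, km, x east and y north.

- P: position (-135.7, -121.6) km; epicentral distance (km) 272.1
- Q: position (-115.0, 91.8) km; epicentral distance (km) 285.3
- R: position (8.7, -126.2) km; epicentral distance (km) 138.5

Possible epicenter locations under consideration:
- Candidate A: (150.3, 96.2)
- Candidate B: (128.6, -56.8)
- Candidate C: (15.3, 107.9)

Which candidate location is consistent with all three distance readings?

For each candidate, compare |candidate − station| to the reported distance:
Candidate A: residuals P 87.4, Q 20.0, R 125.2 → max 125.2 km
Candidate B: residuals P 0.0, Q 0.0, R 0.0 → max 0.0 km
Candidate C: residuals P 2.6, Q 154.0, R 95.7 → max 154.0 km
Only Candidate B has all residuals ≈ 0.

Candidate B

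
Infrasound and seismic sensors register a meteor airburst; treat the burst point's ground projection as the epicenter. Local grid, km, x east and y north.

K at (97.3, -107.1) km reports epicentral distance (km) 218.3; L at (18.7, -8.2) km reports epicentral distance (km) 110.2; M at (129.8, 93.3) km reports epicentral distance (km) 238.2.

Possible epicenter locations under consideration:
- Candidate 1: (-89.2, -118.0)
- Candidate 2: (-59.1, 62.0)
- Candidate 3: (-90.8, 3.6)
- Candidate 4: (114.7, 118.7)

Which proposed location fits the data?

For each candidate, compare |candidate − station| to the reported distance:
Candidate 1: residuals K 31.5, L 43.7, M 66.1 → max 66.1 km
Candidate 2: residuals K 12.0, L 5.4, M 46.7 → max 46.7 km
Candidate 3: residuals K 0.0, L 0.1, M 0.1 → max 0.1 km
Candidate 4: residuals K 8.2, L 48.9, M 208.7 → max 208.7 km
Only Candidate 3 has all residuals ≈ 0.

Candidate 3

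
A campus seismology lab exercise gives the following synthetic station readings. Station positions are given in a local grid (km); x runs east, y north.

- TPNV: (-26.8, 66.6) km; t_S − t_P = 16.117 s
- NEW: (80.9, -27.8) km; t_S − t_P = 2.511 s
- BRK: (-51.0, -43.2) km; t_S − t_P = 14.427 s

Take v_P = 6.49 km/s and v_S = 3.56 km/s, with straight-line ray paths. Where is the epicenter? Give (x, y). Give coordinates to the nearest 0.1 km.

Distance from S−P lag: d = Δt · v_P v_S / (v_P − v_S) = Δt · (6.49·3.56)/(6.49−3.56) ≈ 7.8855·Δt.
So d_TPNV = 127.09, d_NEW = 19.80, d_BRK = 113.76 km.
Circle about each station: (x + 26.8)² + (y − 66.6)² = 127.09²; (x − 80.9)² + (y + 27.8)² = 19.80²; (x + 51.0)² + (y + 43.2)² = 113.76².
Subtracting the TPNV equation from the NEW and BRK equations removes the quadratic terms:
215.4 x − 188.8 y = 17923.68
-48.4 x − 219.6 y = 2523.97
Solving the 2×2 system: x ≈ 61.3, y ≈ -25.0 km.

61.3 km east, -25.0 km north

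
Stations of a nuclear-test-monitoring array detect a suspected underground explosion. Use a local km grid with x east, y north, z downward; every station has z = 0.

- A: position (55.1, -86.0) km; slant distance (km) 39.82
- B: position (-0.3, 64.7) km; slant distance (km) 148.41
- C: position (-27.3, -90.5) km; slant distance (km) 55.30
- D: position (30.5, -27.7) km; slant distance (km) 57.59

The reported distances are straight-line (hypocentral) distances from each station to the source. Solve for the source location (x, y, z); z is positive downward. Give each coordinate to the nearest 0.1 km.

Each station gives a sphere (x−x_i)² + (y−y_i)² + z² = d_i² (stations at z=0).
Subtracting the A sphere from B and C: z² cancels, leaving linear equations in x and y:
-110.8 x + 301.4 y = -26685.73
-164.8 x − 9.0 y = -2968.93
Solving: x ≈ 22.401, y ≈ -80.304 km (keep extra digits for the depth step; rounded: 22.4, -80.3).
Then from the A sphere: z² = 39.82² − (x − 55.1)² − (y + 86.0)² with x = 22.401, y = -80.304, so z ≈ 21.999 ≈ 22.0 km.

(22.4, -80.3, 22.0)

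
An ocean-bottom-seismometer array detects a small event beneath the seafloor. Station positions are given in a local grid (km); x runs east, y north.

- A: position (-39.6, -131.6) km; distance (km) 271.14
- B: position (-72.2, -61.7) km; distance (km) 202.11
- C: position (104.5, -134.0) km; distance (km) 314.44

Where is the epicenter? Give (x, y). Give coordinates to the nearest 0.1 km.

(-51.0, 139.3)

Circle about each station: (x + 39.6)² + (y + 131.6)² = 271.14²; (x + 72.2)² + (y + 61.7)² = 202.11²; (x − 104.5)² + (y + 134.0)² = 314.44².
Subtracting the A equation from the B and C equations removes the quadratic terms:
-65.2 x + 139.8 y = 22801.46
288.2 x − 4.8 y = -15366.08
Solving the 2×2 system: x ≈ -51.0, y ≈ 139.3 km.
Check against A (with the unrounded x, y): √((x + 39.6)²+(y + 131.6)²) = 271.16 ≈ 271.14 km. ✓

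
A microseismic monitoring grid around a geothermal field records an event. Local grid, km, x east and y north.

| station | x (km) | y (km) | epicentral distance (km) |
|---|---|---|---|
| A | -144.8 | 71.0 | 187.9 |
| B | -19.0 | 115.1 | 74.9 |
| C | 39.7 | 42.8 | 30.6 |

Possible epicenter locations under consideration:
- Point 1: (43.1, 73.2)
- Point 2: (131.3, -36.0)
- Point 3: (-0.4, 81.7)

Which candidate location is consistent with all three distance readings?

For each candidate, compare |candidate − station| to the reported distance:
Point 1: residuals A 0.0, B 0.0, C 0.0 → max 0.0 km
Point 2: residuals A 108.2, B 138.2, C 90.2 → max 138.2 km
Point 3: residuals A 43.1, B 36.7, C 25.3 → max 43.1 km
Only Point 1 has all residuals ≈ 0.

Point 1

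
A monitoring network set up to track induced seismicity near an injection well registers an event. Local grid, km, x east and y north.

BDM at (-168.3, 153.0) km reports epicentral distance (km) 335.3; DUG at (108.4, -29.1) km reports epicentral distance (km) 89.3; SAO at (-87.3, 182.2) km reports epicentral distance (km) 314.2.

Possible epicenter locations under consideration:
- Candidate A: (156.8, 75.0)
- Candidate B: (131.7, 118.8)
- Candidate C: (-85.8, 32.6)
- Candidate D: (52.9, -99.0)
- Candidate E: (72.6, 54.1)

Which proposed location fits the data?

For each candidate, compare |candidate − station| to the reported distance:
Candidate A: residuals BDM 1.0, DUG 25.5, SAO 47.6 → max 47.6 km
Candidate B: residuals BDM 33.4, DUG 60.4, SAO 86.2 → max 86.2 km
Candidate C: residuals BDM 189.3, DUG 114.5, SAO 164.6 → max 189.3 km
Candidate D: residuals BDM 0.0, DUG 0.0, SAO 0.0 → max 0.0 km
Candidate E: residuals BDM 74.9, DUG 1.3, SAO 109.3 → max 109.3 km
Only Candidate D has all residuals ≈ 0.

Candidate D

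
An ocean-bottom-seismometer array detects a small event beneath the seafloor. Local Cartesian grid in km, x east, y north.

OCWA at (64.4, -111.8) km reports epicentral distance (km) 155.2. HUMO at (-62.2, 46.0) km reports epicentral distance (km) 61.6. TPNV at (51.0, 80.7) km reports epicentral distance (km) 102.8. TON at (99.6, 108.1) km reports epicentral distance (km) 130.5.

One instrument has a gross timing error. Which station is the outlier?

TPNV

Solve using three stations at a time. Using OCWA, HUMO, TON (subtract circle equations pairwise → linear system) gives (x, y) ≈ (-3.3, 27.9).
Distances from that point to each station vs reported:
  OCWA: calculated 155.2 vs reported 155.2 → residual 0.0 km
  HUMO: calculated 61.6 vs reported 61.6 → residual 0.0 km
  TPNV: calculated 75.8 vs reported 102.8 → residual 27.0 km
  TON: calculated 130.5 vs reported 130.5 → residual 0.0 km
OCWA, HUMO, TON are mutually consistent (residuals ≈ 0); TPNV is off by 27.0 km.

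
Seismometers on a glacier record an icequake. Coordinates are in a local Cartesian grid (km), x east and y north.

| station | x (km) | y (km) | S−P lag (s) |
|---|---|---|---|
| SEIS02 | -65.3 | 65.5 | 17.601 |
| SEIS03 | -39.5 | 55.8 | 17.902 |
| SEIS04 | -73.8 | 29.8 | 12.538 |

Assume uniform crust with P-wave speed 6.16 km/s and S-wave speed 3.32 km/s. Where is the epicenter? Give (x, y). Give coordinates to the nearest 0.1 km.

-106.4 km east, -54.4 km north

Distance from S−P lag: d = Δt · v_P v_S / (v_P − v_S) = Δt · (6.16·3.32)/(6.16−3.32) ≈ 7.2011·Δt.
So d_SEIS02 = 126.75, d_SEIS03 = 128.91, d_SEIS04 = 90.29 km.
Circle about each station: (x + 65.3)² + (y − 65.5)² = 126.75²; (x + 39.5)² + (y − 55.8)² = 128.91²; (x + 73.8)² + (y − 29.8)² = 90.29².
Subtracting the SEIS02 equation from the SEIS03 and SEIS04 equations removes the quadratic terms:
51.6 x − 19.4 y = -4432.68
-17.0 x − 71.4 y = 5693.42
Solving the 2×2 system: x ≈ -106.4, y ≈ -54.4 km.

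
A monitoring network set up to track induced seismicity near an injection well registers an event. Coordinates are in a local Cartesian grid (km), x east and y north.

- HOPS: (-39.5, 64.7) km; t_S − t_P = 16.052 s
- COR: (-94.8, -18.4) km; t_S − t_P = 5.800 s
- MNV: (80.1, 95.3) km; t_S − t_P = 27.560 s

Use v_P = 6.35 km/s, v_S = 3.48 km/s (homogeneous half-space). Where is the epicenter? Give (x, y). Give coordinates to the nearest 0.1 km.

-69.5 km east, -55.2 km north

Distance from S−P lag: d = Δt · v_P v_S / (v_P − v_S) = Δt · (6.35·3.48)/(6.35−3.48) ≈ 7.6997·Δt.
So d_HOPS = 123.59, d_COR = 44.66, d_MNV = 212.20 km.
Circle about each station: (x + 39.5)² + (y − 64.7)² = 123.59²; (x + 94.8)² + (y + 18.4)² = 44.66²; (x − 80.1)² + (y − 95.3)² = 212.20².
Subtracting the HOPS equation from the COR and MNV equations removes the quadratic terms:
-110.6 x − 166.2 y = 16859.23
239.2 x + 61.2 y = -20002.59
Solving the 2×2 system: x ≈ -69.5, y ≈ -55.2 km.
Check against HOPS (with the unrounded x, y): √((x + 39.5)²+(y − 64.7)²) = 123.59 ≈ 123.59 km. ✓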